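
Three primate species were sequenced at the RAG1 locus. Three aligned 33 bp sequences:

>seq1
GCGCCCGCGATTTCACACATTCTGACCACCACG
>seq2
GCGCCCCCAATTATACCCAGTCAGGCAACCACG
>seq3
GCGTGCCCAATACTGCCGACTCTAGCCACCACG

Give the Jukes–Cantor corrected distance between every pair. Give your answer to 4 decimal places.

seq1–seq2: 9/33 sites differ → p ≈ 0.272727, d = −0.75 ln(1 − 0.363636) = 0.338988 ≈ 0.3390.
seq1–seq3: 13/33 sites differ → p ≈ 0.393939, d = −0.75 ln(1 − 0.525252) = 0.558728 ≈ 0.5587.
seq2–seq3: 10/33 sites differ → p ≈ 0.30303, d = −0.75 ln(1 − 0.40404) = 0.388186 ≈ 0.3882.

d(seq1,seq2) = 0.3390, d(seq1,seq3) = 0.5587, d(seq2,seq3) = 0.3882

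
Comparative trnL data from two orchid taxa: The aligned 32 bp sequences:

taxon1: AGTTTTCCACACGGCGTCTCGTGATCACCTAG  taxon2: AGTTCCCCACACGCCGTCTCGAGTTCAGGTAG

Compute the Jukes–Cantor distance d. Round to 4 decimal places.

The sequences differ at 7 of 32 sites (5, 6, 14, 22, 24, 28, 29), so p = 7/32 = 0.21875.
d = −(3/4) ln(1 − 4p/3) = −0.75 ln(1 − 0.291667) = −0.75 ln(0.708333)
  = −0.75 × (-0.344841) = 0.258631 substitutions/site.

0.2586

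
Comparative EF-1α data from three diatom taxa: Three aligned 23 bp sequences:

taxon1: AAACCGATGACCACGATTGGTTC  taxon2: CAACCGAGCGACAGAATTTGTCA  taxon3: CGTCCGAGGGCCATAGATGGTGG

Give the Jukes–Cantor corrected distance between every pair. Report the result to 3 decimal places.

d(taxon1,taxon2) = 0.650, d(taxon1,taxon3) = 0.761, d(taxon2,taxon3) = 0.650

taxon1–taxon2: 10/23 sites differ → p ≈ 0.434783, d = −0.75 ln(1 − 0.579711) = 0.650110 ≈ 0.650.
taxon1–taxon3: 11/23 sites differ → p ≈ 0.478261, d = −0.75 ln(1 − 0.637681) = 0.761423 ≈ 0.761.
taxon2–taxon3: 10/23 sites differ → p ≈ 0.434783, d = −0.75 ln(1 − 0.579711) = 0.650110 ≈ 0.650.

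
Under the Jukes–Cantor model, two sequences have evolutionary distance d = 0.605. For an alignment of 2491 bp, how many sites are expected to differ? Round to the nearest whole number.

Invert JC69: p = (3/4)(1 − e^(−4d/3)) = 0.75 × (1 − e^(-0.806667)) = 0.75 × (1 − 0.446343) = 0.415243.
Expected differing sites = pL ≈ 0.415243 × 2491 = 1034.370313 ≈ 1034.

1034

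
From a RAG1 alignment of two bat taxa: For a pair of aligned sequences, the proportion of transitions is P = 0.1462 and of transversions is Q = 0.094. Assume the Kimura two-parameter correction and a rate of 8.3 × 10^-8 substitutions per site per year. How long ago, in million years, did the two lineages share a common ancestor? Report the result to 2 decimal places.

Under the Kimura two-parameter model, d = −½ ln(1 − 2P − Q) − ¼ ln(1 − 2Q).
1 − 2P − Q = 0.6136, giving −½ ln(0.6136) = 0.244206.
1 − 2Q = 0.812, giving −¼ ln(0.812) = 0.052064.
d = 0.244206 + 0.052064 = 0.296270.
Under a molecular clock d = 2μt, so t = d/(2μ) = 0.296270 / (2 × 8.3 × 10^-8) = 1.78 million years.

1.78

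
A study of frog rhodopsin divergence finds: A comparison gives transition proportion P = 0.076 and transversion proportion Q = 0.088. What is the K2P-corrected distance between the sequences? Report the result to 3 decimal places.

0.186

Under the Kimura two-parameter model, d = −½ ln(1 − 2P − Q) − ¼ ln(1 − 2Q).
1 − 2P − Q = 0.76, giving −½ ln(0.76) = 0.137218.
1 − 2Q = 0.824, giving −¼ ln(0.824) = 0.048396.
d = 0.137218 + 0.048396 = 0.185614.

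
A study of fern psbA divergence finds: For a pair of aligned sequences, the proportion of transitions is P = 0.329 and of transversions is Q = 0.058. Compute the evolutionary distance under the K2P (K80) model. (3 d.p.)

0.660

Under the Kimura two-parameter model, d = −½ ln(1 − 2P − Q) − ¼ ln(1 − 2Q).
1 − 2P − Q = 0.284, giving −½ ln(0.284) = 0.629391.
1 − 2Q = 0.884, giving −¼ ln(0.884) = 0.030825.
d = 0.629391 + 0.030825 = 0.660216.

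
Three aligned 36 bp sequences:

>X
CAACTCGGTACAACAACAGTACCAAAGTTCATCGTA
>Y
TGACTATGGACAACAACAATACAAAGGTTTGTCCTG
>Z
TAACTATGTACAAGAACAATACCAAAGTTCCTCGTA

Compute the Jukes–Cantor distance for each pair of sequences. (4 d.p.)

X–Y: 12/36 sites differ → p ≈ 0.333333, d = −0.75 ln(1 − 0.444444) = 0.440839 ≈ 0.4408.
X–Z: 6/36 sites differ → p ≈ 0.166667, d = −0.75 ln(1 − 0.222223) = 0.188487 ≈ 0.1885.
Y–Z: 9/36 sites differ → p = 0.25, d = −0.75 ln(1 − 0.333333) = 0.304098 ≈ 0.3041.

d(X,Y) = 0.4408, d(X,Z) = 0.1885, d(Y,Z) = 0.3041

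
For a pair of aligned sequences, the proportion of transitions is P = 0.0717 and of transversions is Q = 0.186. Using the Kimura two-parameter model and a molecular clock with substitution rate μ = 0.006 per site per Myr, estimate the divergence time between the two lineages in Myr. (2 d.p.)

26.34

Under the Kimura two-parameter model, d = −½ ln(1 − 2P − Q) − ¼ ln(1 − 2Q).
1 − 2P − Q = 0.6706, giving −½ ln(0.6706) = 0.199791.
1 − 2Q = 0.628, giving −¼ ln(0.628) = 0.116304.
d = 0.199791 + 0.116304 = 0.316095.
Under a molecular clock d = 2μt, so t = d/(2μ) = 0.316095 / (2 × 0.006) = 26.34 Myr.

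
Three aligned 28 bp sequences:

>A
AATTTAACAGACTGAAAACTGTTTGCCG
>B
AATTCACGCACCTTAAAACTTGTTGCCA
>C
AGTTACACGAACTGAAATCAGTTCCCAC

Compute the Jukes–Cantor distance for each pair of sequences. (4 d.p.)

A–B: 10/28 sites differ → p ≈ 0.357143, d = −0.75 ln(1 − 0.476191) = 0.484971 ≈ 0.4850.
A–C: 11/28 sites differ → p ≈ 0.392857, d = −0.75 ln(1 − 0.523809) = 0.556452 ≈ 0.5565.
B–C: 16/28 sites differ → p ≈ 0.571429, d = −0.75 ln(1 − 0.761905) = 1.076314 ≈ 1.0763.

d(A,B) = 0.4850, d(A,C) = 0.5565, d(B,C) = 1.0763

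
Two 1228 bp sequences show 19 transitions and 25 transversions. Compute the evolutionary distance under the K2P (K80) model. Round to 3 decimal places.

0.037

P = 19/1228 ≈ 0.015472 and Q = 25/1228 ≈ 0.020358.
Under the Kimura two-parameter model, d = −½ ln(1 − 2P − Q) − ¼ ln(1 − 2Q).
1 − 2P − Q = 0.948698, giving −½ ln(0.948698) = 0.026332.
1 − 2Q = 0.959284, giving −¼ ln(0.959284) = 0.010392.
d = 0.026332 + 0.010392 = 0.036724.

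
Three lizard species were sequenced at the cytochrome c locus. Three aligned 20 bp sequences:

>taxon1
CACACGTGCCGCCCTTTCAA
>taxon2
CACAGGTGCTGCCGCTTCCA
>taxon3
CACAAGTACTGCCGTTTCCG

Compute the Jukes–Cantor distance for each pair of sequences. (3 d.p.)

d(taxon1,taxon2) = 0.304, d(taxon1,taxon3) = 0.383, d(taxon2,taxon3) = 0.233

taxon1–taxon2: 5/20 sites differ → p = 0.25, d = −0.75 ln(1 − 0.333333) = 0.304098 ≈ 0.304.
taxon1–taxon3: 6/20 sites differ → p = 0.3, d = −0.75 ln(1 − 0.4) = 0.383119 ≈ 0.383.
taxon2–taxon3: 4/20 sites differ → p = 0.2, d = −0.75 ln(1 − 0.266667) = 0.232617 ≈ 0.233.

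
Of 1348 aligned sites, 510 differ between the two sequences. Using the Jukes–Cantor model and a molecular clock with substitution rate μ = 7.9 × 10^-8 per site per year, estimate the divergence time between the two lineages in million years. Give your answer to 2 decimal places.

3.33

p = 510/1348 ≈ 0.378338.
d = −(3/4) ln(1 − 4p/3) = −0.75 ln(1 − 0.504451) = −0.75 ln(0.495549)
  = −0.75 × (-0.702089) = 0.526567 substitutions/site.
Under a molecular clock d = 2μt, so t = d/(2μ) = 0.526567 / (2 × 7.9 × 10^-8) = 3.33 million years.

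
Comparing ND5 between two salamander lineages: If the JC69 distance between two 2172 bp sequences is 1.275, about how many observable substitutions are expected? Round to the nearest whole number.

Invert JC69: p = (3/4)(1 − e^(−4d/3)) = 0.75 × (1 − e^(-1.7)) = 0.75 × (1 − 0.182684) = 0.612987.
Expected differing sites = pL ≈ 0.612987 × 2172 = 1331.407764 ≈ 1331.

1331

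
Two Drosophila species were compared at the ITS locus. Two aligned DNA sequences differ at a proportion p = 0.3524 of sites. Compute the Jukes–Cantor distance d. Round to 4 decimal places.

d = −(3/4) ln(1 − 4p/3) = −0.75 ln(1 − 0.469867) = −0.75 ln(0.530133)
  = −0.75 × (-0.634627) = 0.475970 substitutions/site.

0.4760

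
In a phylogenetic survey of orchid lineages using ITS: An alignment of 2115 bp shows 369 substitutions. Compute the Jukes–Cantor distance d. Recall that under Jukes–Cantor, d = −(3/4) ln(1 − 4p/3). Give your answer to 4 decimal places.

0.1986

p = 369/2115 ≈ 0.174468.
d = −(3/4) ln(1 − 4p/3) = −0.75 ln(1 − 0.232624) = −0.75 ln(0.767376)
  = −0.75 × (-0.264778) = 0.198584 substitutions/site.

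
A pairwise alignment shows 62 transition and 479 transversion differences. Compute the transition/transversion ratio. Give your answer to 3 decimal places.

R = 62/479 = 0.129436… ≈ 0.129 (to 3 d.p.).

0.129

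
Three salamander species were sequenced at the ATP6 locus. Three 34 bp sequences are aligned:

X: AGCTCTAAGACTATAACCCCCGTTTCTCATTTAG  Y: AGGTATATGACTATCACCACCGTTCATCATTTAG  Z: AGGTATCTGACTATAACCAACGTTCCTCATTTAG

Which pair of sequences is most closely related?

X–Y: 7/34 differ, p = 0.206, d = 0.241.
X–Z: 7/34 differ, p = 0.206, d = 0.241.
Y–Z: 4/34 differ, p = 0.118, d = 0.128.
The smallest distance is between Y and Z.

Y and Z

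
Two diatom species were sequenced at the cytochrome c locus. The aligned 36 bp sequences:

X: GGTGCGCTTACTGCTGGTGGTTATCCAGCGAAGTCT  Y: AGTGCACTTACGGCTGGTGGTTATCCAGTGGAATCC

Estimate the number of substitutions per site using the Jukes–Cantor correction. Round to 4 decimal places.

The sequences differ at 7 of 36 sites (1, 6, 12, 29, 31, 33, 36), so p = 7/36 ≈ 0.194444.
d = −(3/4) ln(1 − 4p/3) = −0.75 ln(1 − 0.259259) = −0.75 ln(0.740741)
  = −0.75 × (-0.300104) = 0.225078 substitutions/site.

0.2251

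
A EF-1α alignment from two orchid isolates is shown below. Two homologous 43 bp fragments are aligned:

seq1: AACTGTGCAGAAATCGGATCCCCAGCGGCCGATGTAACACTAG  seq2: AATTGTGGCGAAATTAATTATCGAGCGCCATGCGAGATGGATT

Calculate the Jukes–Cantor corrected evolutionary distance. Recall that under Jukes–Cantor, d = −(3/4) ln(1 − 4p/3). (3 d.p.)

The sequences differ at 23 of 43 sites, so p = 23/43 ≈ 0.534884.
d = −(3/4) ln(1 − 4p/3) = −0.75 ln(1 − 0.713179) = −0.75 ln(0.286821)
  = −0.75 × (-1.248897) = 0.936673 substitutions/site.

0.937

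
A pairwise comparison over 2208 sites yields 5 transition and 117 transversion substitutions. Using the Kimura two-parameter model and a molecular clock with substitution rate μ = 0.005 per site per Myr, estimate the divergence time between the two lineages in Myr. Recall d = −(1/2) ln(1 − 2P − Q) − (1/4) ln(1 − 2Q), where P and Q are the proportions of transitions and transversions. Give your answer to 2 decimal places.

5.76

P = 5/2208 ≈ 0.002264 and Q = 117/2208 ≈ 0.052989.
Under the Kimura two-parameter model, d = −½ ln(1 − 2P − Q) − ¼ ln(1 − 2Q).
1 − 2P − Q = 0.942483, giving −½ ln(0.942483) = 0.029619.
1 − 2Q = 0.894022, giving −¼ ln(0.894022) = 0.028006.
d = 0.029619 + 0.028006 = 0.057625.
Under a molecular clock d = 2μt, so t = d/(2μ) = 0.057625 / (2 × 0.005) = 5.76 Myr.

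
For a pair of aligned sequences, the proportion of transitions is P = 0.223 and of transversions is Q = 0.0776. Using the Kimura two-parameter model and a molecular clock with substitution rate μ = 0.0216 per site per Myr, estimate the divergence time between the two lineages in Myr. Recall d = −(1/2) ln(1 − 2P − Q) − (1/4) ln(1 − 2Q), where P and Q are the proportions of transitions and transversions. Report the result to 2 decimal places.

9.56

Under the Kimura two-parameter model, d = −½ ln(1 − 2P − Q) − ¼ ln(1 − 2Q).
1 − 2P − Q = 0.4764, giving −½ ln(0.4764) = 0.370749.
1 − 2Q = 0.8448, giving −¼ ln(0.8448) = 0.042164.
d = 0.370749 + 0.042164 = 0.412913.
Under a molecular clock d = 2μt, so t = d/(2μ) = 0.412913 / (2 × 0.0216) = 9.56 Myr.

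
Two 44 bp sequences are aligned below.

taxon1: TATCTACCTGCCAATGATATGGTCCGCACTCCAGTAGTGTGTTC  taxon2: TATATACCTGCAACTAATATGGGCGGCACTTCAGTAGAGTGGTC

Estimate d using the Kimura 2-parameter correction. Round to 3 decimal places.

Of 44 sites, 2 differences are transitions and 7 are transversions, so P = 2/44 ≈ 0.045455 and Q = 7/44 ≈ 0.159091.
Under the Kimura two-parameter model, d = −½ ln(1 − 2P − Q) − ¼ ln(1 − 2Q).
1 − 2P − Q = 0.749999, giving −½ ln(0.749999) = 0.143842.
1 − 2Q = 0.681818, giving −¼ ln(0.681818) = 0.095748.
d = 0.143842 + 0.095748 = 0.239590.

0.240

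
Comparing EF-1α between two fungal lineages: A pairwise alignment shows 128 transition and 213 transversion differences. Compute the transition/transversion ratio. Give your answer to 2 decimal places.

0.60

R = 128/213 = 0.600938… ≈ 0.60 (to 2 d.p.).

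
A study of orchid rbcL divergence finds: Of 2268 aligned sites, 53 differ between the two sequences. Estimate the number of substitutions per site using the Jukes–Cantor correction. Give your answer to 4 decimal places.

0.0237

p = 53/2268 ≈ 0.023369.
d = −(3/4) ln(1 − 4p/3) = −0.75 ln(1 − 0.031159) = −0.75 ln(0.968841)
  = −0.75 × (-0.031655) = 0.023741 substitutions/site.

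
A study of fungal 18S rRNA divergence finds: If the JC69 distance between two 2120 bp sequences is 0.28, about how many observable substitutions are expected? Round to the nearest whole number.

Invert JC69: p = (3/4)(1 − e^(−4d/3)) = 0.75 × (1 − e^(-0.373333)) = 0.75 × (1 − 0.688436) = 0.233673.
Expected differing sites = pL ≈ 0.233673 × 2120 = 495.38676 ≈ 495.

495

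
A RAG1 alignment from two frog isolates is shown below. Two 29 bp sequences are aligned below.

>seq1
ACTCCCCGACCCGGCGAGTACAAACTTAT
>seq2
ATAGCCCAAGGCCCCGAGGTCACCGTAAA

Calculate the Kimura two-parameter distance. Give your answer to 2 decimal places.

1.01

Of 29 sites, 2 differences are transitions and 13 are transversions, so P = 2/29 ≈ 0.068966 and Q = 13/29 ≈ 0.448276.
Under the Kimura two-parameter model, d = −½ ln(1 − 2P − Q) − ¼ ln(1 − 2Q).
1 − 2P − Q = 0.413792, giving −½ ln(0.413792) = 0.441196.
1 − 2Q = 0.103448, giving −¼ ln(0.103448) = 0.567172.
d = 0.441196 + 0.567172 = 1.008368.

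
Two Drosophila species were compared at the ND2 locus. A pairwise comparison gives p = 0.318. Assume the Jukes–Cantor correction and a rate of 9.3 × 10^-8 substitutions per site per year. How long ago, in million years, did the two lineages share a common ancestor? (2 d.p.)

d = −(3/4) ln(1 − 4p/3) = −0.75 ln(1 − 0.424) = −0.75 ln(0.576)
  = −0.75 × (-0.551648) = 0.413736 substitutions/site.
Under a molecular clock d = 2μt, so t = d/(2μ) = 0.413736 / (2 × 9.3 × 10^-8) = 2.22 million years.

2.22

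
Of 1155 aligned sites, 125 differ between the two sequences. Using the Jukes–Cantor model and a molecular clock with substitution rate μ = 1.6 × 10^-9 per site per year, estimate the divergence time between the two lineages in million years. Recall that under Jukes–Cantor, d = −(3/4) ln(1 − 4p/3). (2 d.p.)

p = 125/1155 ≈ 0.108225.
d = −(3/4) ln(1 − 4p/3) = −0.75 ln(1 − 0.1443) = −0.75 ln(0.8557)
  = −0.75 × (-0.155835) = 0.116876 substitutions/site.
Under a molecular clock d = 2μt, so t = d/(2μ) = 0.116876 / (2 × 1.6 × 10^-9) = 36.52 million years.

36.52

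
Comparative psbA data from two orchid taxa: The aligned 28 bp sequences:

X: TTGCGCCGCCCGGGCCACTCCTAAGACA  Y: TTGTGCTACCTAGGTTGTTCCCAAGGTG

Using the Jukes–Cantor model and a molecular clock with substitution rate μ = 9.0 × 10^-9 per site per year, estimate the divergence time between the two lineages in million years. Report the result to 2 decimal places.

40.21

The sequences differ at 13 of 28 sites, so p = 13/28 ≈ 0.464286.
d = −(3/4) ln(1 − 4p/3) = −0.75 ln(1 − 0.619048) = −0.75 ln(0.380952)
  = −0.75 × (-0.965082) = 0.723812 substitutions/site.
Under a molecular clock d = 2μt, so t = d/(2μ) = 0.723812 / (2 × 9.0 × 10^-9) = 40.21 million years.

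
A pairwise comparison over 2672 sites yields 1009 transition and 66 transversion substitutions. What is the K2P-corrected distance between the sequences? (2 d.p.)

P = 1009/2672 ≈ 0.37762 and Q = 66/2672 ≈ 0.024701.
Under the Kimura two-parameter model, d = −½ ln(1 − 2P − Q) − ¼ ln(1 − 2Q).
1 − 2P − Q = 0.220059, giving −½ ln(0.220059) = 0.756930.
1 − 2Q = 0.950598, giving −¼ ln(0.950598) = 0.012666.
d = 0.756930 + 0.012666 = 0.769596.

0.77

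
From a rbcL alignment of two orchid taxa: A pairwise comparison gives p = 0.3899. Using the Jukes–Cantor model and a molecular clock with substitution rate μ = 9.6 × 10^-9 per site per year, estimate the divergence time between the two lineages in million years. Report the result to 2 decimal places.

28.66

d = −(3/4) ln(1 − 4p/3) = −0.75 ln(1 − 0.519867) = −0.75 ln(0.480133)
  = −0.75 × (-0.733692) = 0.550269 substitutions/site.
Under a molecular clock d = 2μt, so t = d/(2μ) = 0.550269 / (2 × 9.6 × 10^-9) = 28.66 million years.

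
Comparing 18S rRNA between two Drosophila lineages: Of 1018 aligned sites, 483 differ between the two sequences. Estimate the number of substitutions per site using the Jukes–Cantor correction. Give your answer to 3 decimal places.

p = 483/1018 ≈ 0.47446.
d = −(3/4) ln(1 − 4p/3) = −0.75 ln(1 − 0.632613) = −0.75 ln(0.367387)
  = −0.75 × (-1.001339) = 0.751004 substitutions/site.

0.751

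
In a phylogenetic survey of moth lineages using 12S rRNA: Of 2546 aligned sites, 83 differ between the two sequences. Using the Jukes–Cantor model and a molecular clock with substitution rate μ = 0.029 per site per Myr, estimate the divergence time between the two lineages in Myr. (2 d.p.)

p = 83/2546 ≈ 0.0326.
d = −(3/4) ln(1 − 4p/3) = −0.75 ln(1 − 0.043467) = −0.75 ln(0.956533)
  = −0.75 × (-0.044440) = 0.033330 substitutions/site.
Under a molecular clock d = 2μt, so t = d/(2μ) = 0.033330 / (2 × 0.029) = 0.57 Myr.

0.57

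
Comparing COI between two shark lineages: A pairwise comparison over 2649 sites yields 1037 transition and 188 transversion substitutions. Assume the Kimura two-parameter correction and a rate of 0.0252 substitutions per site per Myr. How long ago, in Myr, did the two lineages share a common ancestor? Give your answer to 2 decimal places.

19.84

P = 1037/2649 ≈ 0.391468 and Q = 188/2649 ≈ 0.07097.
Under the Kimura two-parameter model, d = −½ ln(1 − 2P − Q) − ¼ ln(1 − 2Q).
1 − 2P − Q = 0.146094, giving −½ ln(0.146094) = 0.961753.
1 − 2Q = 0.85806, giving −¼ ln(0.85806) = 0.038270.
d = 0.961753 + 0.038270 = 1.000023.
Under a molecular clock d = 2μt, so t = d/(2μ) = 1.000023 / (2 × 0.0252) = 19.84 Myr.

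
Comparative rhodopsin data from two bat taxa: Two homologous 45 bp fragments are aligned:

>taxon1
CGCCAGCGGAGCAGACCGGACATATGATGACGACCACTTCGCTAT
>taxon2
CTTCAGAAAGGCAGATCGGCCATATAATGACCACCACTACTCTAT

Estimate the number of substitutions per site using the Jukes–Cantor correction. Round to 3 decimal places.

The sequences differ at 12 of 45 sites, so p = 12/45 ≈ 0.266667.
d = −(3/4) ln(1 − 4p/3) = −0.75 ln(1 − 0.355556) = −0.75 ln(0.644444)
  = −0.75 × (-0.439367) = 0.329525 substitutions/site.

0.330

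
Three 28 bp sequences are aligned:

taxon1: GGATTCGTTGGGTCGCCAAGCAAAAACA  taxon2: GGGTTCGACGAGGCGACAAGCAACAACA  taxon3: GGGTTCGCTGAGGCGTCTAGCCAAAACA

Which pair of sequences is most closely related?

taxon1–taxon2: 7/28 differ, p = 0.250, d = 0.304.
taxon1–taxon3: 7/28 differ, p = 0.250, d = 0.304.
taxon2–taxon3: 6/28 differ, p = 0.214, d = 0.252.
The smallest distance is between taxon2 and taxon3.

taxon2 and taxon3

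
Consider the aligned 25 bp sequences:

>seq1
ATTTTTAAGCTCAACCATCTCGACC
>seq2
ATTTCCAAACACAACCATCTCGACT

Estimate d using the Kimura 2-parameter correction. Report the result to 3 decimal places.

0.244

Of 25 sites, 4 differences are transitions and 1 are transversions, so P = 4/25 = 0.16 and Q = 1/25 = 0.04.
Under the Kimura two-parameter model, d = −½ ln(1 − 2P − Q) − ¼ ln(1 − 2Q).
1 − 2P − Q = 0.64, giving −½ ln(0.64) = 0.223144.
1 − 2Q = 0.92, giving −¼ ln(0.92) = 0.020845.
d = 0.223144 + 0.020845 = 0.243989.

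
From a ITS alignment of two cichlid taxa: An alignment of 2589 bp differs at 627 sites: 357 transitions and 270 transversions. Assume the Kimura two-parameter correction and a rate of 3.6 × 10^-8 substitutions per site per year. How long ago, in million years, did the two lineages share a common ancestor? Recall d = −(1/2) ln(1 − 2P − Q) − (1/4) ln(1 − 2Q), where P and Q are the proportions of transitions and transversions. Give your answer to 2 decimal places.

P = 357/2589 ≈ 0.137891 and Q = 270/2589 ≈ 0.104287.
Under the Kimura two-parameter model, d = −½ ln(1 − 2P − Q) − ¼ ln(1 − 2Q).
1 − 2P − Q = 0.619931, giving −½ ln(0.619931) = 0.239074.
1 − 2Q = 0.791426, giving −¼ ln(0.791426) = 0.058480.
d = 0.239074 + 0.058480 = 0.297554.
Under a molecular clock d = 2μt, so t = d/(2μ) = 0.297554 / (2 × 3.6 × 10^-8) = 4.13 million years.

4.13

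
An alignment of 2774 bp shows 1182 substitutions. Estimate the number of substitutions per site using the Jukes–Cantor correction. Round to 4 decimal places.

p = 1182/2774 ≈ 0.426099.
d = −(3/4) ln(1 − 4p/3) = −0.75 ln(1 − 0.568132) = −0.75 ln(0.431868)
  = −0.75 × (-0.839635) = 0.629726 substitutions/site.

0.6297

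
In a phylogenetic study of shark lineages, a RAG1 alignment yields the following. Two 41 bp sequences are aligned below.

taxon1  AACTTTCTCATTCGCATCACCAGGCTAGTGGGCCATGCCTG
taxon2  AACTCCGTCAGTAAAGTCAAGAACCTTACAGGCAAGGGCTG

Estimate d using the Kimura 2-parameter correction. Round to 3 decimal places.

0.730

Of 41 sites, 8 differences are transitions and 11 are transversions, so P = 8/41 ≈ 0.195122 and Q = 11/41 ≈ 0.268293.
Under the Kimura two-parameter model, d = −½ ln(1 − 2P − Q) − ¼ ln(1 − 2Q).
1 − 2P − Q = 0.341463, giving −½ ln(0.341463) = 0.537258.
1 − 2Q = 0.463414, giving −¼ ln(0.463414) = 0.192284.
d = 0.537258 + 0.192284 = 0.729542.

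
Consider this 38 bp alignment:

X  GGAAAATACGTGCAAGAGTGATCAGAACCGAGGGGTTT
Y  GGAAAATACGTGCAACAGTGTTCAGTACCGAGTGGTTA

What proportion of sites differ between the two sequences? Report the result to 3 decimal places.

0.132

The sequences differ at 5 of 38 positions (sites 16, 21, 26, 33, 38).
p = 5/38 = 0.131578… ≈ 0.132 (to 3 d.p.).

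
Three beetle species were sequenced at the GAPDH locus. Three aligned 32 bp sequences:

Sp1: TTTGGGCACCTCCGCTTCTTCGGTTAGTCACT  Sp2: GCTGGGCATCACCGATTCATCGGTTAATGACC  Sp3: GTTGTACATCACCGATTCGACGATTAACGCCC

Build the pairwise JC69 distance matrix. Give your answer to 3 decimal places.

d(Sp1,Sp2) = 0.353, d(Sp1,Sp3) = 0.657, d(Sp2,Sp3) = 0.304

Sp1–Sp2: 9/32 sites differ → p = 0.28125, d = −0.75 ln(1 − 0.375) = 0.352503 ≈ 0.353.
Sp1–Sp3: 14/32 sites differ → p = 0.4375, d = −0.75 ln(1 − 0.583333) = 0.656601 ≈ 0.657.
Sp2–Sp3: 8/32 sites differ → p = 0.25, d = −0.75 ln(1 − 0.333333) = 0.304098 ≈ 0.304.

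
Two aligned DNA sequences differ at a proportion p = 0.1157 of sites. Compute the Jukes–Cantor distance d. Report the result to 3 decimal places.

0.126

d = −(3/4) ln(1 − 4p/3) = −0.75 ln(1 − 0.154267) = −0.75 ln(0.845733)
  = −0.75 × (-0.167552) = 0.125664 substitutions/site.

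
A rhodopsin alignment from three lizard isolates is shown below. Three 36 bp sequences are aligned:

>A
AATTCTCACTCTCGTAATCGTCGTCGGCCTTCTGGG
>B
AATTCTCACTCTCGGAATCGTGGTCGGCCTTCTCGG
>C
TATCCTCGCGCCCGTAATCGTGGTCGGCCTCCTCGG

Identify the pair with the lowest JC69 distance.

A and B

A–B: 3/36 differ, p = 0.083, d = 0.088.
A–C: 8/36 differ, p = 0.222, d = 0.264.
B–C: 7/36 differ, p = 0.194, d = 0.225.
The smallest distance is between A and B.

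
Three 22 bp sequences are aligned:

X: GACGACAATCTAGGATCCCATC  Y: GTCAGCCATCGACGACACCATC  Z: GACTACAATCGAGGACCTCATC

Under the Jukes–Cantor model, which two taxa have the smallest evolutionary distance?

X and Z

X–Y: 8/22 differ, p = 0.364, d = 0.497.
X–Z: 4/22 differ, p = 0.182, d = 0.208.
Y–Z: 7/22 differ, p = 0.318, d = 0.414.
The smallest distance is between X and Z.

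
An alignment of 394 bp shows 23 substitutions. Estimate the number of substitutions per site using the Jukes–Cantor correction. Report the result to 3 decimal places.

p = 23/394 ≈ 0.058376.
d = −(3/4) ln(1 − 4p/3) = −0.75 ln(1 − 0.077835) = −0.75 ln(0.922165)
  = −0.75 × (-0.081031) = 0.060773 substitutions/site.

0.061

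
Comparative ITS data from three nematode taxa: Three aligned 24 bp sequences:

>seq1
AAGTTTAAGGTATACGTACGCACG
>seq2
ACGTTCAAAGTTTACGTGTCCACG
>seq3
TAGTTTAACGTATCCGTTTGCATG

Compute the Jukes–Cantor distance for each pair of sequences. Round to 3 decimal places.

seq1–seq2: 7/24 sites differ → p ≈ 0.291667, d = −0.75 ln(1 − 0.388889) = 0.369358 ≈ 0.369.
seq1–seq3: 6/24 sites differ → p = 0.25, d = −0.75 ln(1 − 0.333333) = 0.304098 ≈ 0.304.
seq2–seq3: 9/24 sites differ → p = 0.375, d = −0.75 ln(1 − 0.5) = 0.519860 ≈ 0.520.

d(seq1,seq2) = 0.369, d(seq1,seq3) = 0.304, d(seq2,seq3) = 0.520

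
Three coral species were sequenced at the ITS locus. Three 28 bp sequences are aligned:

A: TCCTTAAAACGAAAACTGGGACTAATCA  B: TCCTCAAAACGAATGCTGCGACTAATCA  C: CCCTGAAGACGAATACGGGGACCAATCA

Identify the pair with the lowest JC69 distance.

A and B

A–B: 4/28 differ, p = 0.143, d = 0.158.
A–C: 6/28 differ, p = 0.214, d = 0.252.
B–C: 7/28 differ, p = 0.250, d = 0.304.
The smallest distance is between A and B.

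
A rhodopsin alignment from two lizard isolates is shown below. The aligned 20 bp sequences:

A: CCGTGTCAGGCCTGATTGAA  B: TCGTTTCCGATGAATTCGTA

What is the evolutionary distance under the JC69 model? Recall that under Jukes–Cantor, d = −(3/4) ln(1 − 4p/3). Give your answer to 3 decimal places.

0.991

The sequences differ at 11 of 20 sites, so p = 11/20 = 0.55.
d = −(3/4) ln(1 − 4p/3) = −0.75 ln(1 − 0.733333) = −0.75 ln(0.266667)
  = −0.75 × (-1.321755) = 0.991316 substitutions/site.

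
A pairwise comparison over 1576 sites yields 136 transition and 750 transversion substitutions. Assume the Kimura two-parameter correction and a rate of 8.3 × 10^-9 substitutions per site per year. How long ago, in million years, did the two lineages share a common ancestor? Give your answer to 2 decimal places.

P = 136/1576 ≈ 0.086294 and Q = 750/1576 ≈ 0.475888.
Under the Kimura two-parameter model, d = −½ ln(1 − 2P − Q) − ¼ ln(1 − 2Q).
1 − 2P − Q = 0.351524, giving −½ ln(0.351524) = 0.522739.
1 − 2Q = 0.048224, giving −¼ ln(0.048224) = 0.757975.
d = 0.522739 + 0.757975 = 1.280714.
Under a molecular clock d = 2μt, so t = d/(2μ) = 1.280714 / (2 × 8.3 × 10^-9) = 77.15 million years.

77.15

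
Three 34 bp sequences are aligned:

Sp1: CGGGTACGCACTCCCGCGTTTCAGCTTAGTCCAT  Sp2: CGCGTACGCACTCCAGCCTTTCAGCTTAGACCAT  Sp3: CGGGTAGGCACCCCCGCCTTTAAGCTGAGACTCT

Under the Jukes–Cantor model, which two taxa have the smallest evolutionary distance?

Sp1–Sp2: 4/34 differ, p = 0.118, d = 0.128.
Sp1–Sp3: 8/34 differ, p = 0.235, d = 0.282.
Sp2–Sp3: 8/34 differ, p = 0.235, d = 0.282.
The smallest distance is between Sp1 and Sp2.

Sp1 and Sp2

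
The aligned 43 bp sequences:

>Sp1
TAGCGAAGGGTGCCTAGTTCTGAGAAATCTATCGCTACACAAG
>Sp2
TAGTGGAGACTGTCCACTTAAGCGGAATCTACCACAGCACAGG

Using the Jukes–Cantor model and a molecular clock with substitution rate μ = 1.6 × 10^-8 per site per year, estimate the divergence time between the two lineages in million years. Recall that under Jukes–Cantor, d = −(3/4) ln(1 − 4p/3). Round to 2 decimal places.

16.06

The sequences differ at 16 of 43 sites, so p = 16/43 ≈ 0.372093.
d = −(3/4) ln(1 − 4p/3) = −0.75 ln(1 − 0.496124) = −0.75 ln(0.503876)
  = −0.75 × (-0.685425) = 0.514069 substitutions/site.
Under a molecular clock d = 2μt, so t = d/(2μ) = 0.514069 / (2 × 1.6 × 10^-8) = 16.06 million years.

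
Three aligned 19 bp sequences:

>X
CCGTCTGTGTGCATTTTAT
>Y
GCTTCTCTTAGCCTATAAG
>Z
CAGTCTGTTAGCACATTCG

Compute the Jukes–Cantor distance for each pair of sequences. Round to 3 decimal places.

d(X,Y) = 0.749, d(X,Z) = 0.507, d(Y,Z) = 0.618

X–Y: 9/19 sites differ → p ≈ 0.473684, d = −0.75 ln(1 − 0.631579) = 0.748897 ≈ 0.749.
X–Z: 7/19 sites differ → p ≈ 0.368421, d = −0.75 ln(1 − 0.491228) = 0.506816 ≈ 0.507.
Y–Z: 8/19 sites differ → p ≈ 0.421053, d = −0.75 ln(1 − 0.561404) = 0.618132 ≈ 0.618.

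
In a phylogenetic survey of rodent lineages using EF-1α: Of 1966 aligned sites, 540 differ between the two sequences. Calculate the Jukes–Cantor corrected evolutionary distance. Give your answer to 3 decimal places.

p = 540/1966 ≈ 0.274669.
d = −(3/4) ln(1 − 4p/3) = −0.75 ln(1 − 0.366225) = −0.75 ln(0.633775)
  = −0.75 × (-0.456061) = 0.342046 substitutions/site.

0.342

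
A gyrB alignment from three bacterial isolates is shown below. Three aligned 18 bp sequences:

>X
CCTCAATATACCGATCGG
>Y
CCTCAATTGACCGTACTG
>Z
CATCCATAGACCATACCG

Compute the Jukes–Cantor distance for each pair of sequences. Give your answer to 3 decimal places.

X–Y: 5/18 sites differ → p ≈ 0.277778, d = −0.75 ln(1 − 0.370371) = 0.346968 ≈ 0.347.
X–Z: 7/18 sites differ → p ≈ 0.388889, d = −0.75 ln(1 − 0.518519) = 0.548166 ≈ 0.548.
Y–Z: 5/18 sites differ → p ≈ 0.277778, d = −0.75 ln(1 − 0.370371) = 0.346968 ≈ 0.347.

d(X,Y) = 0.347, d(X,Z) = 0.548, d(Y,Z) = 0.347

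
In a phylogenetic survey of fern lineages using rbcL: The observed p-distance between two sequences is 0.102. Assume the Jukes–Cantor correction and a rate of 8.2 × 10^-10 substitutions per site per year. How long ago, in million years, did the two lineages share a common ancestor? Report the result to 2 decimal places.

d = −(3/4) ln(1 − 4p/3) = −0.75 ln(1 − 0.136) = −0.75 ln(0.864)
  = −0.75 × (-0.146183) = 0.109637 substitutions/site.
Under a molecular clock d = 2μt, so t = d/(2μ) = 0.109637 / (2 × 8.2 × 10^-10) = 66.85 million years.

66.85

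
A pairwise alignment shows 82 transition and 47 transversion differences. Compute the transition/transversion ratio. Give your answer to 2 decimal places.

1.74

R = 82/47 = 1.744680… ≈ 1.74 (to 2 d.p.).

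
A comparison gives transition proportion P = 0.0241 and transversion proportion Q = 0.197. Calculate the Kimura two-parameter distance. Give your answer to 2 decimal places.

Under the Kimura two-parameter model, d = −½ ln(1 − 2P − Q) − ¼ ln(1 − 2Q).
1 − 2P − Q = 0.7548, giving −½ ln(0.7548) = 0.140651.
1 − 2Q = 0.606, giving −¼ ln(0.606) = 0.125219.
d = 0.140651 + 0.125219 = 0.265870.

0.27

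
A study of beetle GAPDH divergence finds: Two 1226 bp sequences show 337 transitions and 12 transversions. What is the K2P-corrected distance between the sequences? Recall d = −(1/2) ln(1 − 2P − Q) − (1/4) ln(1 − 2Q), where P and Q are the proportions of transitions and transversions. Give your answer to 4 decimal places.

0.4149

P = 337/1226 ≈ 0.274878 and Q = 12/1226 ≈ 0.009788.
Under the Kimura two-parameter model, d = −½ ln(1 − 2P − Q) − ¼ ln(1 − 2Q).
1 − 2P − Q = 0.440456, giving −½ ln(0.440456) = 0.409972.
1 − 2Q = 0.980424, giving −¼ ln(0.980424) = 0.004943.
d = 0.409972 + 0.004943 = 0.414915.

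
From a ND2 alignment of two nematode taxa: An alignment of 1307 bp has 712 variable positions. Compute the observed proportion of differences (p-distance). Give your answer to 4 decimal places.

p = 712/1307 = 0.544758… ≈ 0.5448 (to 4 d.p.).

0.5448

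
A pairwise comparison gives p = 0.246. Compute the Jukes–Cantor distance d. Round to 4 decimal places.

d = −(3/4) ln(1 − 4p/3) = −0.75 ln(1 − 0.328) = −0.75 ln(0.672)
  = −0.75 × (-0.397497) = 0.298123 substitutions/site.

0.2981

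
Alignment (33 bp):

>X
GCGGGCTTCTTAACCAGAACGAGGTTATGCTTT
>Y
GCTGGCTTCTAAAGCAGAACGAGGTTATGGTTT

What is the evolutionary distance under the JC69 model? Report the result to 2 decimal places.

The sequences differ at 4 of 33 sites (3, 11, 14, 30), so p = 4/33 ≈ 0.121212.
d = −(3/4) ln(1 − 4p/3) = −0.75 ln(1 − 0.161616) = −0.75 ln(0.838384)
  = −0.75 × (-0.176279) = 0.132209 substitutions/site.

0.13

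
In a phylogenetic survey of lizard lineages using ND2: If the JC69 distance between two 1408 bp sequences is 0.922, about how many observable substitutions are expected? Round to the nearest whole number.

747

Invert JC69: p = (3/4)(1 − e^(−4d/3)) = 0.75 × (1 − e^(-1.229333)) = 0.75 × (1 − 0.292488) = 0.530634.
Expected differing sites = pL ≈ 0.530634 × 1408 = 747.132672 ≈ 747.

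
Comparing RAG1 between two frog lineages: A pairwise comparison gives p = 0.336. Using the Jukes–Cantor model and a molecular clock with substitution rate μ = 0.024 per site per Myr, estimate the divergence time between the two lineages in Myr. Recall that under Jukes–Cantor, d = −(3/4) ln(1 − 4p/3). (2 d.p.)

9.28

d = −(3/4) ln(1 − 4p/3) = −0.75 ln(1 − 0.448) = −0.75 ln(0.552)
  = −0.75 × (-0.594207) = 0.445655 substitutions/site.
Under a molecular clock d = 2μt, so t = d/(2μ) = 0.445655 / (2 × 0.024) = 9.28 Myr.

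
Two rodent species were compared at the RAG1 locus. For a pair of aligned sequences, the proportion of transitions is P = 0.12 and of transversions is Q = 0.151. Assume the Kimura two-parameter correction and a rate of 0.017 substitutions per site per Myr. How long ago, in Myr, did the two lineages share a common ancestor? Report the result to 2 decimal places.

Under the Kimura two-parameter model, d = −½ ln(1 − 2P − Q) − ¼ ln(1 − 2Q).
1 − 2P − Q = 0.609, giving −½ ln(0.609) = 0.247969.
1 − 2Q = 0.698, giving −¼ ln(0.698) = 0.089884.
d = 0.247969 + 0.089884 = 0.337853.
Under a molecular clock d = 2μt, so t = d/(2μ) = 0.337853 / (2 × 0.017) = 9.94 Myr.

9.94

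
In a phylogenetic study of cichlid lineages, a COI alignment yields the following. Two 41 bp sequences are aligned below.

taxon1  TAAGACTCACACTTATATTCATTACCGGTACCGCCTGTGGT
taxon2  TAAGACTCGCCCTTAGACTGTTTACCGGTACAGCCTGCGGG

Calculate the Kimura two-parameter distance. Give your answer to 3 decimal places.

Of 41 sites, 3 differences are transitions and 6 are transversions, so P = 3/41 ≈ 0.073171 and Q = 6/41 ≈ 0.146341.
Under the Kimura two-parameter model, d = −½ ln(1 − 2P − Q) − ¼ ln(1 − 2Q).
1 − 2P − Q = 0.707317, giving −½ ln(0.707317) = 0.173138.
1 − 2Q = 0.707318, giving −¼ ln(0.707318) = 0.086569.
d = 0.173138 + 0.086569 = 0.259707.

0.260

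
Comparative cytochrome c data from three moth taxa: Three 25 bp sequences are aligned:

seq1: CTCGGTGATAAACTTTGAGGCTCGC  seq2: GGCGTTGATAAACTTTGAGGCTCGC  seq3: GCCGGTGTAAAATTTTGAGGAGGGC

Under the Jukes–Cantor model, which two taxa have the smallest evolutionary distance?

seq1–seq2: 3/25 differ, p = 0.120, d = 0.131.
seq1–seq3: 8/25 differ, p = 0.320, d = 0.417.
seq2–seq3: 8/25 differ, p = 0.320, d = 0.417.
The smallest distance is between seq1 and seq2.

seq1 and seq2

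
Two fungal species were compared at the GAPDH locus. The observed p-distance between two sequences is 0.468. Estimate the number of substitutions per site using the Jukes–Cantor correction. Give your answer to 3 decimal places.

0.734

d = −(3/4) ln(1 − 4p/3) = −0.75 ln(1 − 0.624) = −0.75 ln(0.376)
  = −0.75 × (-0.978166) = 0.733625 substitutions/site.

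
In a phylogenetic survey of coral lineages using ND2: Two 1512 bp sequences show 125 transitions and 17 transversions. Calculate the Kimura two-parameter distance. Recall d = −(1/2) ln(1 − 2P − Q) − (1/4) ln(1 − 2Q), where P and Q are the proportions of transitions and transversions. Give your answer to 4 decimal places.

P = 125/1512 ≈ 0.082672 and Q = 17/1512 ≈ 0.011243.
Under the Kimura two-parameter model, d = −½ ln(1 − 2P − Q) − ¼ ln(1 − 2Q).
1 − 2P − Q = 0.823413, giving −½ ln(0.823413) = 0.097149.
1 − 2Q = 0.977514, giving −¼ ln(0.977514) = 0.005686.
d = 0.097149 + 0.005686 = 0.102835.

0.1028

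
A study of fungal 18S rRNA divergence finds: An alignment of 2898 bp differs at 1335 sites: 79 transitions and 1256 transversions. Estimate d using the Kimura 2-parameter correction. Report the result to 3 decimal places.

0.839

P = 79/2898 ≈ 0.02726 and Q = 1256/2898 ≈ 0.433402.
Under the Kimura two-parameter model, d = −½ ln(1 − 2P − Q) − ¼ ln(1 − 2Q).
1 − 2P − Q = 0.512078, giving −½ ln(0.512078) = 0.334639.
1 − 2Q = 0.133196, giving −¼ ln(0.133196) = 0.503983.
d = 0.334639 + 0.503983 = 0.838622.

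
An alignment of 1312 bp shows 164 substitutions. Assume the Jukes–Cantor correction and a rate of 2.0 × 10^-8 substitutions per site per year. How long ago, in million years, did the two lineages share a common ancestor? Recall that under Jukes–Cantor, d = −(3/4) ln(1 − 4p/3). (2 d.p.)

3.42

p = 164/1312 = 0.125.
d = −(3/4) ln(1 − 4p/3) = −0.75 ln(1 − 0.166667) = −0.75 ln(0.833333)
  = −0.75 × (-0.182322) = 0.136742 substitutions/site.
Under a molecular clock d = 2μt, so t = d/(2μ) = 0.136742 / (2 × 2.0 × 10^-8) = 3.42 million years.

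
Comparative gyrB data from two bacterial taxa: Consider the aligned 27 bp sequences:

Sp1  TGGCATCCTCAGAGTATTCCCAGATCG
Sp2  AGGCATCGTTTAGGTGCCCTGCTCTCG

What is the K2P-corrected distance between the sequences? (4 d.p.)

0.9348

Of 27 sites, 7 differences are transitions and 7 are transversions, so P = 7/27 ≈ 0.259259 and Q = 7/27 ≈ 0.259259.
Under the Kimura two-parameter model, d = −½ ln(1 − 2P − Q) − ¼ ln(1 − 2Q).
1 − 2P − Q = 0.222223, giving −½ ln(0.222223) = 0.752037.
1 − 2Q = 0.481482, giving −¼ ln(0.481482) = 0.182722.
d = 0.752037 + 0.182722 = 0.934759.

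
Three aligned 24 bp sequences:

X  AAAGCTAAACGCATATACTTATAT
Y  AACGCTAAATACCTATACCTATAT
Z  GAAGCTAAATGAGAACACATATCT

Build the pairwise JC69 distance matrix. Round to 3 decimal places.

d(X,Y) = 0.244, d(X,Z) = 0.441, d(Y,Z) = 0.520

X–Y: 5/24 sites differ → p ≈ 0.208333, d = −0.75 ln(1 − 0.277777) = 0.244066 ≈ 0.244.
X–Z: 8/24 sites differ → p ≈ 0.333333, d = −0.75 ln(1 − 0.444444) = 0.440839 ≈ 0.441.
Y–Z: 9/24 sites differ → p = 0.375, d = −0.75 ln(1 − 0.5) = 0.519860 ≈ 0.520.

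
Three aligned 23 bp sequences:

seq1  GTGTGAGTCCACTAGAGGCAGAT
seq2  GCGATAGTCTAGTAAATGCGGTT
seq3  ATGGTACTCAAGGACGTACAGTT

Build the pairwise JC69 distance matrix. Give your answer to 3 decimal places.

d(seq1,seq2) = 0.553, d(seq1,seq3) = 0.892, d(seq2,seq3) = 0.650

seq1–seq2: 9/23 sites differ → p ≈ 0.391304, d = −0.75 ln(1 − 0.521739) = 0.553199 ≈ 0.553.
seq1–seq3: 12/23 sites differ → p ≈ 0.521739, d = −0.75 ln(1 − 0.695652) = 0.892188 ≈ 0.892.
seq2–seq3: 10/23 sites differ → p ≈ 0.434783, d = −0.75 ln(1 − 0.579711) = 0.650110 ≈ 0.650.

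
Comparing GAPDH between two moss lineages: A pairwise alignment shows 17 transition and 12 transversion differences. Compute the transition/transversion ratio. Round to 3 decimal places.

1.417

R = 17/12 = 1.416666… ≈ 1.417 (to 3 d.p.).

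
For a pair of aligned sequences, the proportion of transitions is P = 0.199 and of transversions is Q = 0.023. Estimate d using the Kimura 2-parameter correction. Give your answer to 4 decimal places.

Under the Kimura two-parameter model, d = −½ ln(1 − 2P − Q) − ¼ ln(1 − 2Q).
1 − 2P − Q = 0.579, giving −½ ln(0.579) = 0.273226.
1 − 2Q = 0.954, giving −¼ ln(0.954) = 0.011773.
d = 0.273226 + 0.011773 = 0.284999.

0.2850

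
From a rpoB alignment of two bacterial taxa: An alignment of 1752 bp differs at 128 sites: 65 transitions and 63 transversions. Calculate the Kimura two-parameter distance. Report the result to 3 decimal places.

0.077

P = 65/1752 ≈ 0.0371 and Q = 63/1752 ≈ 0.035959.
Under the Kimura two-parameter model, d = −½ ln(1 − 2P − Q) − ¼ ln(1 − 2Q).
1 − 2P − Q = 0.889841, giving −½ ln(0.889841) = 0.058356.
1 − 2Q = 0.928082, giving −¼ ln(0.928082) = 0.018659.
d = 0.058356 + 0.018659 = 0.077015.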